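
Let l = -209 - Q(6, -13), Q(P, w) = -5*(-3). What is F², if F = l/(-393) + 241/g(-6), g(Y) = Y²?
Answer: 1173679081/22240656 ≈ 52.772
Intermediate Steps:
Q(P, w) = 15
l = -224 (l = -209 - 1*15 = -209 - 15 = -224)
F = 34259/4716 (F = -224/(-393) + 241/((-6)²) = -224*(-1/393) + 241/36 = 224/393 + 241*(1/36) = 224/393 + 241/36 = 34259/4716 ≈ 7.2644)
F² = (34259/4716)² = 1173679081/22240656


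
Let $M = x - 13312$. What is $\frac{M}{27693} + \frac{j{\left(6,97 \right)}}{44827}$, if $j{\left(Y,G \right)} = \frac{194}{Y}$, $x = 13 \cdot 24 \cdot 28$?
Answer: $- \frac{204232945}{1241394111} \approx -0.16452$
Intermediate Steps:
$x = 8736$ ($x = 312 \cdot 28 = 8736$)
$M = -4576$ ($M = 8736 - 13312 = -4576$)
$\frac{M}{27693} + \frac{j{\left(6,97 \right)}}{44827} = - \frac{4576}{27693} + \frac{194 \cdot \frac{1}{6}}{44827} = \left(-4576\right) \frac{1}{27693} + 194 \cdot \frac{1}{6} \cdot \frac{1}{44827} = - \frac{4576}{27693} + \frac{97}{3} \cdot \frac{1}{44827} = - \frac{4576}{27693} + \frac{97}{134481} = - \frac{204232945}{1241394111}$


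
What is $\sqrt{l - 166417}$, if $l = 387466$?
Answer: $9 \sqrt{2729} \approx 470.16$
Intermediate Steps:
$\sqrt{l - 166417} = \sqrt{387466 - 166417} = \sqrt{221049} = 9 \sqrt{2729}$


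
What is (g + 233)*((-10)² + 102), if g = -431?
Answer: -39996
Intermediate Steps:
(g + 233)*((-10)² + 102) = (-431 + 233)*((-10)² + 102) = -198*(100 + 102) = -198*202 = -39996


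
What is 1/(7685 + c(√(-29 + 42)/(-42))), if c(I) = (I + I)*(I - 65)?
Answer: 5978357406/45943667893789 - 2407860*√13/45943667893789 ≈ 0.00012993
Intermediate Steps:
c(I) = 2*I*(-65 + I) (c(I) = (2*I)*(-65 + I) = 2*I*(-65 + I))
1/(7685 + c(√(-29 + 42)/(-42))) = 1/(7685 + 2*(√(-29 + 42)/(-42))*(-65 + √(-29 + 42)/(-42))) = 1/(7685 + 2*(√13*(-1/42))*(-65 + √13*(-1/42))) = 1/(7685 + 2*(-√13/42)*(-65 - √13/42)) = 1/(7685 - √13*(-65 - √13/42)/21)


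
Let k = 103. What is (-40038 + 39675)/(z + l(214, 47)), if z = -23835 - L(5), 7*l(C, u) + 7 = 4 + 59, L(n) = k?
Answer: 363/23930 ≈ 0.015169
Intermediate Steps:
L(n) = 103
l(C, u) = 8 (l(C, u) = -1 + (4 + 59)/7 = -1 + (1/7)*63 = -1 + 9 = 8)
z = -23938 (z = -23835 - 1*103 = -23835 - 103 = -23938)
(-40038 + 39675)/(z + l(214, 47)) = (-40038 + 39675)/(-23938 + 8) = -363/(-23930) = -363*(-1/23930) = 363/23930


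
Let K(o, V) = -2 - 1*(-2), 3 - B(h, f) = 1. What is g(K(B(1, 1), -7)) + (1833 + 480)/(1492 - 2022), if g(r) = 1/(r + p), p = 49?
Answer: -112807/25970 ≈ -4.3437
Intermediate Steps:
B(h, f) = 2 (B(h, f) = 3 - 1*1 = 3 - 1 = 2)
K(o, V) = 0 (K(o, V) = -2 + 2 = 0)
g(r) = 1/(49 + r) (g(r) = 1/(r + 49) = 1/(49 + r))
g(K(B(1, 1), -7)) + (1833 + 480)/(1492 - 2022) = 1/(49 + 0) + (1833 + 480)/(1492 - 2022) = 1/49 + 2313/(-530) = 1/49 + 2313*(-1/530) = 1/49 - 2313/530 = -112807/25970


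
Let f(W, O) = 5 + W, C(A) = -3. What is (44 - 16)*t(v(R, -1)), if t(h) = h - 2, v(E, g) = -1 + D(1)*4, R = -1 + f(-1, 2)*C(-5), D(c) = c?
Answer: 28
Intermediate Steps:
R = -13 (R = -1 + (5 - 1)*(-3) = -1 + 4*(-3) = -1 - 12 = -13)
v(E, g) = 3 (v(E, g) = -1 + 1*4 = -1 + 4 = 3)
t(h) = -2 + h
(44 - 16)*t(v(R, -1)) = (44 - 16)*(-2 + 3) = 28*1 = 28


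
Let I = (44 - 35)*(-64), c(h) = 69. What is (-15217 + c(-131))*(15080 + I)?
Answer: -219706592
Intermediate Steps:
I = -576 (I = 9*(-64) = -576)
(-15217 + c(-131))*(15080 + I) = (-15217 + 69)*(15080 - 576) = -15148*14504 = -219706592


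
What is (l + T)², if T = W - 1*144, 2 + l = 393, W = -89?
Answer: 24964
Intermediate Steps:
l = 391 (l = -2 + 393 = 391)
T = -233 (T = -89 - 1*144 = -89 - 144 = -233)
(l + T)² = (391 - 233)² = 158² = 24964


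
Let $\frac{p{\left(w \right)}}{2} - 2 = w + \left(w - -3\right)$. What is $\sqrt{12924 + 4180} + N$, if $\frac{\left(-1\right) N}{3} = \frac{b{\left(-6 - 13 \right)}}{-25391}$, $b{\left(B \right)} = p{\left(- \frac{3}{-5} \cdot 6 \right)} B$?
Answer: $- \frac{6954}{126955} + 4 \sqrt{1069} \approx 130.73$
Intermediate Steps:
$p{\left(w \right)} = 10 + 4 w$ ($p{\left(w \right)} = 4 + 2 \left(w + \left(w - -3\right)\right) = 4 + 2 \left(w + \left(w + 3\right)\right) = 4 + 2 \left(w + \left(3 + w\right)\right) = 4 + 2 \left(3 + 2 w\right) = 4 + \left(6 + 4 w\right) = 10 + 4 w$)
$b{\left(B \right)} = \frac{122 B}{5}$ ($b{\left(B \right)} = \left(10 + 4 - \frac{3}{-5} \cdot 6\right) B = \left(10 + 4 \left(-3\right) \left(- \frac{1}{5}\right) 6\right) B = \left(10 + 4 \cdot \frac{3}{5} \cdot 6\right) B = \left(10 + 4 \cdot \frac{18}{5}\right) B = \left(10 + \frac{72}{5}\right) B = \frac{122 B}{5}$)
$N = - \frac{6954}{126955}$ ($N = - 3 \frac{\frac{122}{5} \left(-6 - 13\right)}{-25391} = - 3 \cdot \frac{122}{5} \left(-19\right) \left(- \frac{1}{25391}\right) = - 3 \left(\left(- \frac{2318}{5}\right) \left(- \frac{1}{25391}\right)\right) = \left(-3\right) \frac{2318}{126955} = - \frac{6954}{126955} \approx -0.054775$)
$\sqrt{12924 + 4180} + N = \sqrt{12924 + 4180} - \frac{6954}{126955} = \sqrt{17104} - \frac{6954}{126955} = 4 \sqrt{1069} - \frac{6954}{126955} = - \frac{6954}{126955} + 4 \sqrt{1069}$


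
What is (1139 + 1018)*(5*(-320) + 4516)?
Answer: 6289812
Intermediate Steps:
(1139 + 1018)*(5*(-320) + 4516) = 2157*(-1600 + 4516) = 2157*2916 = 6289812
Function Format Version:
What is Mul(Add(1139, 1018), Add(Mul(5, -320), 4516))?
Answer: 6289812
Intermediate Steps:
Mul(Add(1139, 1018), Add(Mul(5, -320), 4516)) = Mul(2157, Add(-1600, 4516)) = Mul(2157, 2916) = 6289812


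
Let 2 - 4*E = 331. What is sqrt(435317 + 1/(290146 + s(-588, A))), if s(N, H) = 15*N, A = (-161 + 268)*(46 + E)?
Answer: sqrt(34452867199234818)/281326 ≈ 659.79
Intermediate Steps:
E = -329/4 (E = 1/2 - 1/4*331 = 1/2 - 331/4 = -329/4 ≈ -82.250)
A = -15515/4 (A = (-161 + 268)*(46 - 329/4) = 107*(-145/4) = -15515/4 ≈ -3878.8)
sqrt(435317 + 1/(290146 + s(-588, A))) = sqrt(435317 + 1/(290146 + 15*(-588))) = sqrt(435317 + 1/(290146 - 8820)) = sqrt(435317 + 1/281326) = sqrt(122465990343/281326) = sqrt(34452867199234818)/281326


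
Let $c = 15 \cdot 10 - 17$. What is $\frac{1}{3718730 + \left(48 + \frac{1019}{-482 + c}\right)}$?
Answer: $\frac{349}{1297852503} \approx 2.6891 \cdot 10^{-7}$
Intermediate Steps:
$c = 133$ ($c = 150 - 17 = 133$)
$\frac{1}{3718730 + \left(48 + \frac{1019}{-482 + c}\right)} = \frac{1}{3718730 + \left(48 + \frac{1019}{-482 + 133}\right)} = \frac{1}{3718730 + \left(48 + \frac{1019}{-349}\right)} = \frac{1}{3718730 + \left(48 + 1019 \left(- \frac{1}{349}\right)\right)} = \frac{1}{3718730 + \left(48 - \frac{1019}{349}\right)} = \frac{1}{3718730 + \frac{15733}{349}} = \frac{1}{\frac{1297852503}{349}} = \frac{349}{1297852503}$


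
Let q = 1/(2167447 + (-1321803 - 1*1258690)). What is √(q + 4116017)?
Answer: √78024589396001214/137682 ≈ 2028.8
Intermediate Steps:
q = -1/413046 (q = 1/(2167447 + (-1321803 - 1258690)) = 1/(2167447 - 2580493) = 1/(-413046) = -1/413046 ≈ -2.4210e-6)
√(q + 4116017) = √(-1/413046 + 4116017) = √(1700104357781/413046) = √78024589396001214/137682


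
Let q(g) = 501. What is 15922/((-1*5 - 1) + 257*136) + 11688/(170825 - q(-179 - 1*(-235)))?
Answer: 390043447/744017813 ≈ 0.52424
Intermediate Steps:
15922/((-1*5 - 1) + 257*136) + 11688/(170825 - q(-179 - 1*(-235))) = 15922/((-1*5 - 1) + 257*136) + 11688/(170825 - 1*501) = 15922/((-5 - 1) + 34952) + 11688/(170825 - 501) = 15922/(-6 + 34952) + 11688/170324 = 15922/34946 + 11688*(1/170324) = 15922*(1/34946) + 2922/42581 = 7961/17473 + 2922/42581 = 390043447/744017813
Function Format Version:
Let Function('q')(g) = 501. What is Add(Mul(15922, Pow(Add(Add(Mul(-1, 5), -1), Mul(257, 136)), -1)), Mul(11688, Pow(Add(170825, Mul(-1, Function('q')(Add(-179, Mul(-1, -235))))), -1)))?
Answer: Rational(390043447, 744017813) ≈ 0.52424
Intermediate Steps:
Add(Mul(15922, Pow(Add(Add(Mul(-1, 5), -1), Mul(257, 136)), -1)), Mul(11688, Pow(Add(170825, Mul(-1, Function('q')(Add(-179, Mul(-1, -235))))), -1))) = Add(Mul(15922, Pow(Add(Add(Mul(-1, 5), -1), Mul(257, 136)), -1)), Mul(11688, Pow(Add(170825, Mul(-1, 501)), -1))) = Add(Mul(15922, Pow(Add(Add(-5, -1), 34952), -1)), Mul(11688, Pow(Add(170825, -501), -1))) = Add(Mul(15922, Pow(Add(-6, 34952), -1)), Mul(11688, Pow(170324, -1))) = Add(Mul(15922, Pow(34946, -1)), Mul(11688, Rational(1, 170324))) = Add(Mul(15922, Rational(1, 34946)), Rational(2922, 42581)) = Add(Rational(7961, 17473), Rational(2922, 42581)) = Rational(390043447, 744017813)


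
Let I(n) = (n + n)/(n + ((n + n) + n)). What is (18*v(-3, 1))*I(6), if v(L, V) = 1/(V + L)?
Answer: -9/2 ≈ -4.5000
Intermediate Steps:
v(L, V) = 1/(L + V)
I(n) = ½ (I(n) = (2*n)/(n + (2*n + n)) = (2*n)/(n + 3*n) = (2*n)/((4*n)) = (2*n)*(1/(4*n)) = ½)
(18*v(-3, 1))*I(6) = (18/(-3 + 1))*(½) = (18/(-2))*(½) = (18*(-½))*(½) = -9*½ = -9/2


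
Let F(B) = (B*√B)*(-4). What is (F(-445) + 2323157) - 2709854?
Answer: -386697 + 1780*I*√445 ≈ -3.867e+5 + 37549.0*I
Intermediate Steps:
F(B) = -4*B^(3/2) (F(B) = B^(3/2)*(-4) = -4*B^(3/2))
(F(-445) + 2323157) - 2709854 = (-(-1780)*I*√445 + 2323157) - 2709854 = (1780*I*√445 + 2323157) - 2709854 = (2323157 + 1780*I*√445) - 2709854 = -386697 + 1780*I*√445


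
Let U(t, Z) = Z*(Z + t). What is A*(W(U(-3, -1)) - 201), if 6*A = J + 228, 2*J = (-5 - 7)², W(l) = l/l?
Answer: -10000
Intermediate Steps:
W(l) = 1
J = 72 (J = (-5 - 7)²/2 = (½)*(-12)² = (½)*144 = 72)
A = 50 (A = (72 + 228)/6 = (⅙)*300 = 50)
A*(W(U(-3, -1)) - 201) = 50*(1 - 201) = 50*(-200) = -10000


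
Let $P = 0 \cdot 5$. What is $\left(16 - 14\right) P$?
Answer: $0$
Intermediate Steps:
$P = 0$
$\left(16 - 14\right) P = \left(16 - 14\right) 0 = 2 \cdot 0 = 0$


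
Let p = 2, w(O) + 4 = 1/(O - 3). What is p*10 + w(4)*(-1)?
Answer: 23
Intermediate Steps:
w(O) = -4 + 1/(-3 + O) (w(O) = -4 + 1/(O - 3) = -4 + 1/(-3 + O))
p*10 + w(4)*(-1) = 2*10 + ((13 - 4*4)/(-3 + 4))*(-1) = 20 + ((13 - 16)/1)*(-1) = 20 + (1*(-3))*(-1) = 20 - 3*(-1) = 20 + 3 = 23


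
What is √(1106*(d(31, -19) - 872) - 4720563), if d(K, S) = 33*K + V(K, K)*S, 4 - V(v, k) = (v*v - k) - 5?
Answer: √14800337 ≈ 3847.1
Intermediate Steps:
V(v, k) = 9 + k - v² (V(v, k) = 4 - ((v*v - k) - 5) = 4 - ((v² - k) - 5) = 4 - (-5 + v² - k) = 4 + (5 + k - v²) = 9 + k - v²)
d(K, S) = 33*K + S*(9 + K - K²) (d(K, S) = 33*K + (9 + K - K²)*S = 33*K + S*(9 + K - K²))
√(1106*(d(31, -19) - 872) - 4720563) = √(1106*((33*31 - 19*(9 + 31 - 1*31²)) - 872) - 4720563) = √(1106*((1023 - 19*(9 + 31 - 1*961)) - 872) - 4720563) = √(1106*((1023 - 19*(9 + 31 - 961)) - 872) - 4720563) = √(1106*((1023 - 19*(-921)) - 872) - 4720563) = √(1106*((1023 + 17499) - 872) - 4720563) = √(1106*(18522 - 872) - 4720563) = √(1106*17650 - 4720563) = √(19520900 - 4720563) = √14800337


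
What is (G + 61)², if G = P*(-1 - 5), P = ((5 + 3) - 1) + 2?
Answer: 49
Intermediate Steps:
P = 9 (P = (8 - 1) + 2 = 7 + 2 = 9)
G = -54 (G = 9*(-1 - 5) = 9*(-6) = -54)
(G + 61)² = (-54 + 61)² = 7² = 49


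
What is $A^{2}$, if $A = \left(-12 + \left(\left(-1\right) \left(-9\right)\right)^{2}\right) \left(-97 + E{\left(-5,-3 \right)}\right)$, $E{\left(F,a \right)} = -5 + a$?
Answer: $52490025$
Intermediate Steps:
$A = -7245$ ($A = \left(-12 + \left(\left(-1\right) \left(-9\right)\right)^{2}\right) \left(-97 - 8\right) = \left(-12 + 9^{2}\right) \left(-97 - 8\right) = \left(-12 + 81\right) \left(-105\right) = 69 \left(-105\right) = -7245$)
$A^{2} = \left(-7245\right)^{2} = 52490025$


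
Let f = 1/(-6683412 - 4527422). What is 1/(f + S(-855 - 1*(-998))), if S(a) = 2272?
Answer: 11210834/25471014847 ≈ 0.00044014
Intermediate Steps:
f = -1/11210834 (f = 1/(-11210834) = -1/11210834 ≈ -8.9199e-8)
1/(f + S(-855 - 1*(-998))) = 1/(-1/11210834 + 2272) = 1/(25471014847/11210834) = 11210834/25471014847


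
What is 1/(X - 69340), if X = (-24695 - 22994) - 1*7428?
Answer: -1/124457 ≈ -8.0349e-6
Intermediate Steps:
X = -55117 (X = -47689 - 7428 = -55117)
1/(X - 69340) = 1/(-55117 - 69340) = 1/(-124457) = -1/124457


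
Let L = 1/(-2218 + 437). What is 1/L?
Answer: -1781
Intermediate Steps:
L = -1/1781 (L = 1/(-1781) = -1/1781 ≈ -0.00056148)
1/L = 1/(-1/1781) = -1781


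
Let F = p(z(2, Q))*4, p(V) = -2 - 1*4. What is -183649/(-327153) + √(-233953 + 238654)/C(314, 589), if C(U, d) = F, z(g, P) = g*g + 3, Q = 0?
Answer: 183649/327153 - √4701/24 ≈ -2.2955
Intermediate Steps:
z(g, P) = 3 + g² (z(g, P) = g² + 3 = 3 + g²)
p(V) = -6 (p(V) = -2 - 4 = -6)
F = -24 (F = -6*4 = -24)
C(U, d) = -24
-183649/(-327153) + √(-233953 + 238654)/C(314, 589) = -183649/(-327153) + √(-233953 + 238654)/(-24) = -183649*(-1/327153) + √4701*(-1/24) = 183649/327153 - √4701/24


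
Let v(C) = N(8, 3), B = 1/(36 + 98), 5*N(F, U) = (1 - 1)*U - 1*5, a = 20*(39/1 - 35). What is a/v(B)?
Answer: -80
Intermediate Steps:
a = 80 (a = 20*(39*1 - 35) = 20*(39 - 35) = 20*4 = 80)
N(F, U) = -1 (N(F, U) = ((1 - 1)*U - 1*5)/5 = (0*U - 5)/5 = (0 - 5)/5 = (⅕)*(-5) = -1)
B = 1/134 ≈ 0.0074627
v(C) = -1
a/v(B) = 80/(-1) = 80*(-1) = -80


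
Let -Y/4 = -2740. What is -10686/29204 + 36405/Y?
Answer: 47302653/16003792 ≈ 2.9557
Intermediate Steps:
Y = 10960 (Y = -4*(-2740) = 10960)
-10686/29204 + 36405/Y = -10686/29204 + 36405/10960 = -10686*1/29204 + 36405*(1/10960) = -5343/14602 + 7281/2192 = 47302653/16003792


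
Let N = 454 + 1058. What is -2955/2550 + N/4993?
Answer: -726581/848810 ≈ -0.85600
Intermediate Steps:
N = 1512
-2955/2550 + N/4993 = -2955/2550 + 1512/4993 = -2955*1/2550 + 1512*(1/4993) = -197/170 + 1512/4993 = -726581/848810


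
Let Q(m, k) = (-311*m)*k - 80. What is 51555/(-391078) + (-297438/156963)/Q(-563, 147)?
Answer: -69427549774019993/526652548674938458 ≈ -0.13183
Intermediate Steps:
Q(m, k) = -80 - 311*k*m (Q(m, k) = -311*k*m - 80 = -80 - 311*k*m)
51555/(-391078) + (-297438/156963)/Q(-563, 147) = 51555/(-391078) + (-297438/156963)/(-80 - 311*147*(-563)) = 51555*(-1/391078) + (-297438*1/156963)/(-80 + 25738671) = -51555/391078 - 99146/52321/25738591 = -51555/391078 - 99146/52321*1/25738591 = -51555/391078 - 99146/1346668819711 = -69427549774019993/526652548674938458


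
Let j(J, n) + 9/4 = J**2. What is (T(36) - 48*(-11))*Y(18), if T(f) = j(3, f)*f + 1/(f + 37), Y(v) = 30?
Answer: 1688520/73 ≈ 23130.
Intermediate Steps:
j(J, n) = -9/4 + J**2
T(f) = 1/(37 + f) + 27*f/4 (T(f) = (-9/4 + 3**2)*f + 1/(f + 37) = (-9/4 + 9)*f + 1/(37 + f) = 27*f/4 + 1/(37 + f) = 1/(37 + f) + 27*f/4)
(T(36) - 48*(-11))*Y(18) = ((4 + 27*36**2 + 999*36)/(4*(37 + 36)) - 48*(-11))*30 = ((1/4)*(4 + 27*1296 + 35964)/73 + 528)*30 = ((1/4)*(1/73)*(4 + 34992 + 35964) + 528)*30 = ((1/4)*(1/73)*70960 + 528)*30 = (17740/73 + 528)*30 = (56284/73)*30 = 1688520/73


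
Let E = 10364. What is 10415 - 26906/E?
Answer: 53957077/5182 ≈ 10412.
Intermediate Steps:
10415 - 26906/E = 10415 - 26906/10364 = 10415 - 26906*1/10364 = 10415 - 13453/5182 = 53957077/5182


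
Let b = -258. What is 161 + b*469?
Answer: -120841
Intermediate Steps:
161 + b*469 = 161 - 258*469 = 161 - 121002 = -120841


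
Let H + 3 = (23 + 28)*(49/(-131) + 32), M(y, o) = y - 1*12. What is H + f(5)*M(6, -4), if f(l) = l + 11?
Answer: 198324/131 ≈ 1513.9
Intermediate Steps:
M(y, o) = -12 + y (M(y, o) = y - 12 = -12 + y)
H = 210900/131 (H = -3 + (23 + 28)*(49/(-131) + 32) = -3 + 51*(49*(-1/131) + 32) = -3 + 51*(-49/131 + 32) = -3 + 51*(4143/131) = -3 + 211293/131 = 210900/131 ≈ 1609.9)
f(l) = 11 + l
H + f(5)*M(6, -4) = 210900/131 + (11 + 5)*(-12 + 6) = 210900/131 + 16*(-6) = 210900/131 - 96 = 198324/131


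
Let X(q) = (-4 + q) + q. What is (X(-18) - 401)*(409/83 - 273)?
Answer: 9812250/83 ≈ 1.1822e+5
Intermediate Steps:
X(q) = -4 + 2*q
(X(-18) - 401)*(409/83 - 273) = ((-4 + 2*(-18)) - 401)*(409/83 - 273) = ((-4 - 36) - 401)*(409*(1/83) - 273) = (-40 - 401)*(409/83 - 273) = -441*(-22250/83) = 9812250/83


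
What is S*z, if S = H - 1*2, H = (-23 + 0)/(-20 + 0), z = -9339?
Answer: 158763/20 ≈ 7938.1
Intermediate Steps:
H = 23/20 (H = -23/(-20) = -23*(-1/20) = 23/20 ≈ 1.1500)
S = -17/20 (S = 23/20 - 1*2 = 23/20 - 2 = -17/20 ≈ -0.85000)
S*z = -17/20*(-9339) = 158763/20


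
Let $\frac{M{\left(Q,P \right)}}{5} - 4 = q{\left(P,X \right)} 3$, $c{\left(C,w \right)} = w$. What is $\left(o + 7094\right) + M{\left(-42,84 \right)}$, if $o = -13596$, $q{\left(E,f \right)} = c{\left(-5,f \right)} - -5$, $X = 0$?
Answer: $-6407$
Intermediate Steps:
$q{\left(E,f \right)} = 5 + f$ ($q{\left(E,f \right)} = f - -5 = f + 5 = 5 + f$)
$M{\left(Q,P \right)} = 95$ ($M{\left(Q,P \right)} = 20 + 5 \left(5 + 0\right) 3 = 20 + 5 \cdot 5 \cdot 3 = 20 + 5 \cdot 15 = 20 + 75 = 95$)
$\left(o + 7094\right) + M{\left(-42,84 \right)} = \left(-13596 + 7094\right) + 95 = -6502 + 95 = -6407$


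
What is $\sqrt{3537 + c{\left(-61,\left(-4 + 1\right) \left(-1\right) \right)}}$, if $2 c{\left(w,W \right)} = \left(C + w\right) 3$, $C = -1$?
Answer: $2 \sqrt{861} \approx 58.686$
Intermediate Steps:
$c{\left(w,W \right)} = - \frac{3}{2} + \frac{3 w}{2}$ ($c{\left(w,W \right)} = \frac{\left(-1 + w\right) 3}{2} = \frac{-3 + 3 w}{2} = - \frac{3}{2} + \frac{3 w}{2}$)
$\sqrt{3537 + c{\left(-61,\left(-4 + 1\right) \left(-1\right) \right)}} = \sqrt{3537 + \left(- \frac{3}{2} + \frac{3}{2} \left(-61\right)\right)} = \sqrt{3537 - 93} = \sqrt{3444} = 2 \sqrt{861}$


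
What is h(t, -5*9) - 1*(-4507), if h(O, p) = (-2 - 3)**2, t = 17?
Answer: 4532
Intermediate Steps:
h(O, p) = 25 (h(O, p) = (-5)**2 = 25)
h(t, -5*9) - 1*(-4507) = 25 - 1*(-4507) = 25 + 4507 = 4532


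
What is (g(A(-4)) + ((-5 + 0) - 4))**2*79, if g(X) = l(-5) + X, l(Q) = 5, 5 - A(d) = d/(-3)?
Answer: 79/9 ≈ 8.7778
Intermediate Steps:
A(d) = 5 + d/3 (A(d) = 5 - d/(-3) = 5 - d*(-1)/3 = 5 - (-1)*d/3 = 5 + d/3)
g(X) = 5 + X
(g(A(-4)) + ((-5 + 0) - 4))**2*79 = ((5 + (5 + (1/3)*(-4))) + ((-5 + 0) - 4))**2*79 = ((5 + (5 - 4/3)) + (-5 - 4))**2*79 = ((5 + 11/3) - 9)**2*79 = (26/3 - 9)**2*79 = (-1/3)**2*79 = (1/9)*79 = 79/9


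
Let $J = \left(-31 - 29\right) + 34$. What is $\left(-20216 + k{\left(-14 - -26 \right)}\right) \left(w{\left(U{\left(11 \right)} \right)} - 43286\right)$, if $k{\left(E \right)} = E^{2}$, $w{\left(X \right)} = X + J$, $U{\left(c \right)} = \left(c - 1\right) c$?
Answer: $867150544$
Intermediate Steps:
$J = -26$ ($J = -60 + 34 = -26$)
$U{\left(c \right)} = c \left(-1 + c\right)$ ($U{\left(c \right)} = \left(-1 + c\right) c = c \left(-1 + c\right)$)
$w{\left(X \right)} = -26 + X$ ($w{\left(X \right)} = X - 26 = -26 + X$)
$\left(-20216 + k{\left(-14 - -26 \right)}\right) \left(w{\left(U{\left(11 \right)} \right)} - 43286\right) = \left(-20216 + \left(-14 - -26\right)^{2}\right) \left(\left(-26 + 11 \left(-1 + 11\right)\right) - 43286\right) = \left(-20216 + \left(-14 + 26\right)^{2}\right) \left(\left(-26 + 11 \cdot 10\right) - 43286\right) = \left(-20216 + 12^{2}\right) \left(\left(-26 + 110\right) - 43286\right) = \left(-20216 + 144\right) \left(84 - 43286\right) = \left(-20072\right) \left(-43202\right) = 867150544$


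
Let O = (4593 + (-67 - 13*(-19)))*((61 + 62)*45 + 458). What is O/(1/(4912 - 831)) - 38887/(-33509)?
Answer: 3911684096239768/33509 ≈ 1.1674e+11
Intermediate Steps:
O = 28604589 (O = (4593 + (-67 + 247))*(123*45 + 458) = (4593 + 180)*(5535 + 458) = 4773*5993 = 28604589)
O/(1/(4912 - 831)) - 38887/(-33509) = 28604589/(1/(4912 - 831)) - 38887/(-33509) = 28604589/(1/4081) - 38887*(-1/33509) = 28604589/(1/4081) + 38887/33509 = 28604589*4081 + 38887/33509 = 116735327709 + 38887/33509 = 3911684096239768/33509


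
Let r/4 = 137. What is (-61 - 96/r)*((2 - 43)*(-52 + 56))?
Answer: 1374484/137 ≈ 10033.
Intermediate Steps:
r = 548 (r = 4*137 = 548)
(-61 - 96/r)*((2 - 43)*(-52 + 56)) = (-61 - 96/548)*((2 - 43)*(-52 + 56)) = (-61 - 96*1/548)*(-41*4) = (-61 - 24/137)*(-164) = -8381/137*(-164) = 1374484/137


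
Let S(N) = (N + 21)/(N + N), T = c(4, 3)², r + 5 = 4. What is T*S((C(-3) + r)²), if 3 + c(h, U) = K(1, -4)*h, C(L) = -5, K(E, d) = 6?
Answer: 2793/8 ≈ 349.13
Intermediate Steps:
r = -1 (r = -5 + 4 = -1)
c(h, U) = -3 + 6*h
T = 441 (T = (-3 + 6*4)² = (-3 + 24)² = 21² = 441)
S(N) = (21 + N)/(2*N) (S(N) = (21 + N)/((2*N)) = (21 + N)*(1/(2*N)) = (21 + N)/(2*N))
T*S((C(-3) + r)²) = 441*((21 + (-5 - 1)²)/(2*((-5 - 1)²))) = 441*((21 + (-6)²)/(2*((-6)²))) = 441*((½)*(21 + 36)/36) = 441*((½)*(1/36)*57) = 441*(19/24) = 2793/8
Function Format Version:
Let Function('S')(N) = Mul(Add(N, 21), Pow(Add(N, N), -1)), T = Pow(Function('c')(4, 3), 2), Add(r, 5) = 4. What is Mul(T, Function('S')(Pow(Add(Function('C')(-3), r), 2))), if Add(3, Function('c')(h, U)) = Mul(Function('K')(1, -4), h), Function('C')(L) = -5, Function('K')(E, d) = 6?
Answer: Rational(2793, 8) ≈ 349.13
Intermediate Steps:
r = -1 (r = Add(-5, 4) = -1)
Function('c')(h, U) = Add(-3, Mul(6, h))
T = 441 (T = Pow(Add(-3, Mul(6, 4)), 2) = Pow(Add(-3, 24), 2) = Pow(21, 2) = 441)
Function('S')(N) = Mul(Rational(1, 2), Pow(N, -1), Add(21, N)) (Function('S')(N) = Mul(Add(21, N), Pow(Mul(2, N), -1)) = Mul(Add(21, N), Mul(Rational(1, 2), Pow(N, -1))) = Mul(Rational(1, 2), Pow(N, -1), Add(21, N)))
Mul(T, Function('S')(Pow(Add(Function('C')(-3), r), 2))) = Mul(441, Mul(Rational(1, 2), Pow(Pow(Add(-5, -1), 2), -1), Add(21, Pow(Add(-5, -1), 2)))) = Mul(441, Mul(Rational(1, 2), Pow(Pow(-6, 2), -1), Add(21, Pow(-6, 2)))) = Mul(441, Mul(Rational(1, 2), Pow(36, -1), Add(21, 36))) = Mul(441, Mul(Rational(1, 2), Rational(1, 36), 57)) = Mul(441, Rational(19, 24)) = Rational(2793, 8)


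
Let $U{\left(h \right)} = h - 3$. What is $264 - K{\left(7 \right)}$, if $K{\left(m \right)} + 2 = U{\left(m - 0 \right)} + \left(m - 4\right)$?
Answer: $259$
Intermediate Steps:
$U{\left(h \right)} = -3 + h$
$K{\left(m \right)} = -9 + 2 m$ ($K{\left(m \right)} = -2 + \left(\left(-3 + \left(m - 0\right)\right) + \left(m - 4\right)\right) = -2 + \left(\left(-3 + \left(m + 0\right)\right) + \left(-4 + m\right)\right) = -2 + \left(\left(-3 + m\right) + \left(-4 + m\right)\right) = -2 + \left(-7 + 2 m\right) = -9 + 2 m$)
$264 - K{\left(7 \right)} = 264 - \left(-9 + 2 \cdot 7\right) = 264 - \left(-9 + 14\right) = 264 - 5 = 259$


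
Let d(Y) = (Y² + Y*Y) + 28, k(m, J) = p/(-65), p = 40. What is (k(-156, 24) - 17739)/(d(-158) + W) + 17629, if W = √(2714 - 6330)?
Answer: 12998269840631/737338004 + 20965*I*√226/737338004 ≈ 17629.0 + 0.00042745*I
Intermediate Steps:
W = 4*I*√226 (W = √(-3616) = 4*I*√226 ≈ 60.133*I)
k(m, J) = -8/13 (k(m, J) = 40/(-65) = 40*(-1/65) = -8/13)
d(Y) = 28 + 2*Y² (d(Y) = (Y² + Y²) + 28 = 2*Y² + 28 = 28 + 2*Y²)
(k(-156, 24) - 17739)/(d(-158) + W) + 17629 = (-8/13 - 17739)/((28 + 2*(-158)²) + 4*I*√226) + 17629 = -230615/(13*((28 + 2*24964) + 4*I*√226)) + 17629 = -230615/(13*((28 + 49928) + 4*I*√226)) + 17629 = -230615/(13*(49956 + 4*I*√226)) + 17629 = 17629 - 230615/(13*(49956 + 4*I*√226))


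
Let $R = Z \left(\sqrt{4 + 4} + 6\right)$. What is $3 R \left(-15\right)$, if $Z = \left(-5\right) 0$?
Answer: $0$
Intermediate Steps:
$Z = 0$
$R = 0$ ($R = 0 \left(\sqrt{4 + 4} + 6\right) = 0 \left(\sqrt{8} + 6\right) = 0 \left(2 \sqrt{2} + 6\right) = 0 \left(6 + 2 \sqrt{2}\right) = 0$)
$3 R \left(-15\right) = 3 \cdot 0 \left(-15\right) = 0 \left(-15\right) = 0$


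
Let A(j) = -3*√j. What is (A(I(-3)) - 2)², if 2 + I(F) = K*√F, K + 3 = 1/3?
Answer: (2 + √6*√(-3 - 4*I*√3))² ≈ 0.7781 - 64.072*I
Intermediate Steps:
K = -8/3 (K = -3 + 1/3 = -3 + 1*(⅓) = -3 + ⅓ = -8/3 ≈ -2.6667)
I(F) = -2 - 8*√F/3
(A(I(-3)) - 2)² = (-3*√(-2 - 8*I*√3/3) - 2)² = (-2 - 3*√(-2 - 8*I*√3/3))²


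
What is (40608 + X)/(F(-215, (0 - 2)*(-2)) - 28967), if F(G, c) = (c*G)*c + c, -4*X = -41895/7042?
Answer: -54470859/43463224 ≈ -1.2533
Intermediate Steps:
X = 5985/4024 (X = -(-41895)/(4*7042) = -¼*(-5985/1006) = 5985/4024 ≈ 1.4873)
F(G, c) = c + G*c² (F(G, c) = (G*c)*c + c = G*c² + c = c + G*c²)
(40608 + X)/(F(-215, (0 - 2)*(-2)) - 28967) = (40608 + 5985/4024)/(((0 - 2)*(-2))*(1 - 215*(0 - 2)*(-2)) - 28967) = 163412577/(4024*((-2*(-2))*(1 - (-430)*(-2)) - 28967)) = 163412577/(4024*(4*(1 - 215*4) - 28967)) = 163412577/(4024*(4*(1 - 860) - 28967)) = 163412577/(4024*(4*(-859) - 28967)) = 163412577/(4024*(-3436 - 28967)) = (163412577/4024)/(-32403) = (163412577/4024)*(-1/32403) = -54470859/43463224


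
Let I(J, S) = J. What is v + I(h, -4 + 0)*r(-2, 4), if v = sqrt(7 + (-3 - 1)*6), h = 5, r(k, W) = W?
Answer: 20 + I*sqrt(17) ≈ 20.0 + 4.1231*I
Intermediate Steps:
v = I*sqrt(17) (v = sqrt(7 - 4*6) = sqrt(7 - 24) = sqrt(-17) = I*sqrt(17) ≈ 4.1231*I)
v + I(h, -4 + 0)*r(-2, 4) = I*sqrt(17) + 5*4 = I*sqrt(17) + 20 = 20 + I*sqrt(17)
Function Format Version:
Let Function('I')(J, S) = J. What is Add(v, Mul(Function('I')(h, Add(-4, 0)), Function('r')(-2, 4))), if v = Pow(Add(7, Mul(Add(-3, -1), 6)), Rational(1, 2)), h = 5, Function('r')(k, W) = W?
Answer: Add(20, Mul(I, Pow(17, Rational(1, 2)))) ≈ Add(20.000, Mul(4.1231, I))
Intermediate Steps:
v = Mul(I, Pow(17, Rational(1, 2))) (v = Pow(Add(7, Mul(-4, 6)), Rational(1, 2)) = Pow(Add(7, -24), Rational(1, 2)) = Pow(-17, Rational(1, 2)) = Mul(I, Pow(17, Rational(1, 2))) ≈ Mul(4.1231, I))
Add(v, Mul(Function('I')(h, Add(-4, 0)), Function('r')(-2, 4))) = Add(Mul(I, Pow(17, Rational(1, 2))), Mul(5, 4)) = Add(Mul(I, Pow(17, Rational(1, 2))), 20) = Add(20, Mul(I, Pow(17, Rational(1, 2))))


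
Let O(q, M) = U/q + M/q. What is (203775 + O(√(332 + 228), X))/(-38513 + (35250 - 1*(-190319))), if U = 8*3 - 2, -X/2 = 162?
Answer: 67925/62352 - 151*√35/13093920 ≈ 1.0893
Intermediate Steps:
X = -324 (X = -2*162 = -324)
U = 22 (U = 24 - 2 = 22)
O(q, M) = 22/q + M/q
(203775 + O(√(332 + 228), X))/(-38513 + (35250 - 1*(-190319))) = (203775 + (22 - 324)/(√(332 + 228)))/(-38513 + (35250 - 1*(-190319))) = (203775 - 302/√560)/(-38513 + (35250 + 190319)) = (203775 - 302/(4*√35))/(-38513 + 225569) = (203775 + (√35/140)*(-302))/187056 = (203775 - 151*√35/70)*(1/187056) = 67925/62352 - 151*√35/13093920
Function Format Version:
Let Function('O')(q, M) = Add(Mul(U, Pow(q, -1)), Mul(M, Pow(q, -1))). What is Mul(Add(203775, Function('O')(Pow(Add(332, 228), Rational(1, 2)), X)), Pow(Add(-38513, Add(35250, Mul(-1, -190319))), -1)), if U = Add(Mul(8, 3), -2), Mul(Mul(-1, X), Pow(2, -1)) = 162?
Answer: Add(Rational(67925, 62352), Mul(Rational(-151, 13093920), Pow(35, Rational(1, 2)))) ≈ 1.0893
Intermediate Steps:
X = -324 (X = Mul(-2, 162) = -324)
U = 22 (U = Add(24, -2) = 22)
Function('O')(q, M) = Add(Mul(22, Pow(q, -1)), Mul(M, Pow(q, -1)))
Mul(Add(203775, Function('O')(Pow(Add(332, 228), Rational(1, 2)), X)), Pow(Add(-38513, Add(35250, Mul(-1, -190319))), -1)) = Mul(Add(203775, Mul(Pow(Pow(Add(332, 228), Rational(1, 2)), -1), Add(22, -324))), Pow(Add(-38513, Add(35250, Mul(-1, -190319))), -1)) = Mul(Add(203775, Mul(Pow(Pow(560, Rational(1, 2)), -1), -302)), Pow(Add(-38513, Add(35250, 190319)), -1)) = Mul(Add(203775, Mul(Pow(Mul(4, Pow(35, Rational(1, 2))), -1), -302)), Pow(Add(-38513, 225569), -1)) = Mul(Add(203775, Mul(Mul(Rational(1, 140), Pow(35, Rational(1, 2))), -302)), Pow(187056, -1)) = Mul(Add(203775, Mul(Rational(-151, 70), Pow(35, Rational(1, 2)))), Rational(1, 187056)) = Add(Rational(67925, 62352), Mul(Rational(-151, 13093920), Pow(35, Rational(1, 2))))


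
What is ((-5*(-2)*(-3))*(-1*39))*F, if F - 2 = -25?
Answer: -26910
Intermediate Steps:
F = -23 (F = 2 - 25 = -23)
((-5*(-2)*(-3))*(-1*39))*F = ((-5*(-2)*(-3))*(-1*39))*(-23) = ((10*(-3))*(-39))*(-23) = -30*(-39)*(-23) = 1170*(-23) = -26910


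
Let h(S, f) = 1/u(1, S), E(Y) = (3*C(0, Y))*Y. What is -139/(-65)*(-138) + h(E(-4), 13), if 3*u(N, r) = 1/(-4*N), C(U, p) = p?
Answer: -19962/65 ≈ -307.11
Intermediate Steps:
u(N, r) = -1/(12*N) (u(N, r) = 1/(3*((-4*N))) = (-1/(4*N))/3 = -1/(12*N))
E(Y) = 3*Y**2 (E(Y) = (3*Y)*Y = 3*Y**2)
h(S, f) = -12 (h(S, f) = 1/(-1/12/1) = 1/(-1/12*1) = 1/(-1/12) = -12)
-139/(-65)*(-138) + h(E(-4), 13) = -139/(-65)*(-138) - 12 = -139*(-1/65)*(-138) - 12 = (139/65)*(-138) - 12 = -19182/65 - 12 = -19962/65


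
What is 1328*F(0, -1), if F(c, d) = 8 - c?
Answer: 10624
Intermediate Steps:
1328*F(0, -1) = 1328*(8 - 1*0) = 1328*(8 + 0) = 1328*8 = 10624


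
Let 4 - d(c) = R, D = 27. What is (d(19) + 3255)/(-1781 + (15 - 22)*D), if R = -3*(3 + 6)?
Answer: -1643/985 ≈ -1.6680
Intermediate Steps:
R = -27 (R = -3*9 = -27)
d(c) = 31 (d(c) = 4 - 1*(-27) = 4 + 27 = 31)
(d(19) + 3255)/(-1781 + (15 - 22)*D) = (31 + 3255)/(-1781 + (15 - 22)*27) = 3286/(-1781 - 7*27) = 3286/(-1781 - 189) = 3286/(-1970) = 3286*(-1/1970) = -1643/985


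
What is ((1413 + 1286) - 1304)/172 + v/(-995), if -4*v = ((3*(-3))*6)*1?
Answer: 1385703/171140 ≈ 8.0969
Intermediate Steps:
v = 27/2 (v = -(3*(-3))*6/4 = -(-9*6)/4 = -(-27)/2 = -¼*(-54) = 27/2 ≈ 13.500)
((1413 + 1286) - 1304)/172 + v/(-995) = ((1413 + 1286) - 1304)/172 + (27/2)/(-995) = (2699 - 1304)*(1/172) + (27/2)*(-1/995) = 1395*(1/172) - 27/1990 = 1395/172 - 27/1990 = 1385703/171140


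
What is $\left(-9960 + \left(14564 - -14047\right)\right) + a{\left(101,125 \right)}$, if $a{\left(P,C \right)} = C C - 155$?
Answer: $34121$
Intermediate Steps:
$a{\left(P,C \right)} = -155 + C^{2}$ ($a{\left(P,C \right)} = C^{2} - 155 = -155 + C^{2}$)
$\left(-9960 + \left(14564 - -14047\right)\right) + a{\left(101,125 \right)} = \left(-9960 + \left(14564 - -14047\right)\right) - \left(155 - 125^{2}\right) = \left(-9960 + \left(14564 + 14047\right)\right) + \left(-155 + 15625\right) = \left(-9960 + 28611\right) + 15470 = 18651 + 15470 = 34121$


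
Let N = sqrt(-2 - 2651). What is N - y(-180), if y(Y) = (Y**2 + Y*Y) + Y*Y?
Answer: -97200 + I*sqrt(2653) ≈ -97200.0 + 51.507*I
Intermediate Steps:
y(Y) = 3*Y**2 (y(Y) = (Y**2 + Y**2) + Y**2 = 2*Y**2 + Y**2 = 3*Y**2)
N = I*sqrt(2653) (N = sqrt(-2653) = I*sqrt(2653) ≈ 51.507*I)
N - y(-180) = I*sqrt(2653) - 3*(-180)**2 = I*sqrt(2653) - 3*32400 = I*sqrt(2653) - 1*97200 = I*sqrt(2653) - 97200 = -97200 + I*sqrt(2653)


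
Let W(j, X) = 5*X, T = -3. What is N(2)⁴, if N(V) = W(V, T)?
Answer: 50625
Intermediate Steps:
N(V) = -15 (N(V) = 5*(-3) = -15)
N(2)⁴ = (-15)⁴ = 50625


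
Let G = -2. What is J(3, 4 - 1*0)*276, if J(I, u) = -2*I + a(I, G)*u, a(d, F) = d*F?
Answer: -8280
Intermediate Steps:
a(d, F) = F*d
J(I, u) = -2*I - 2*I*u (J(I, u) = -2*I + (-2*I)*u = -2*I - 2*I*u)
J(3, 4 - 1*0)*276 = (2*3*(-1 - (4 - 1*0)))*276 = (2*3*(-1 - (4 + 0)))*276 = (2*3*(-1 - 1*4))*276 = (2*3*(-1 - 4))*276 = (2*3*(-5))*276 = -30*276 = -8280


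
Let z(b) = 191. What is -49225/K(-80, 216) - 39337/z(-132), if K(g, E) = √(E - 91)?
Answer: -39337/191 - 1969*√5 ≈ -4608.8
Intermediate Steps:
K(g, E) = √(-91 + E)
-49225/K(-80, 216) - 39337/z(-132) = -49225/√(-91 + 216) - 39337/191 = -49225*√5/25 - 39337*1/191 = -49225*√5/25 - 39337/191 = -1969*√5 - 39337/191 = -39337/191 - 1969*√5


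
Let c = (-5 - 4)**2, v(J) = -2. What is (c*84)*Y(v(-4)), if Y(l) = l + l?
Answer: -27216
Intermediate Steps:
c = 81 (c = (-9)**2 = 81)
Y(l) = 2*l
(c*84)*Y(v(-4)) = (81*84)*(2*(-2)) = 6804*(-4) = -27216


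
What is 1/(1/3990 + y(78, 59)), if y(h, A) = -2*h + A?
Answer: -3990/387029 ≈ -0.010309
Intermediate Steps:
y(h, A) = A - 2*h
1/(1/3990 + y(78, 59)) = 1/(1/3990 + (59 - 2*78)) = 1/(1/3990 + (59 - 156)) = 1/(1/3990 - 97) = 1/(-387029/3990) = -3990/387029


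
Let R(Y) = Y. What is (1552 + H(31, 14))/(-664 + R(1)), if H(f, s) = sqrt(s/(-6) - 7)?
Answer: -1552/663 - 2*I*sqrt(21)/1989 ≈ -2.3409 - 0.0046079*I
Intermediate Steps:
H(f, s) = sqrt(-7 - s/6) (H(f, s) = sqrt(s*(-1/6) - 7) = sqrt(-s/6 - 7) = sqrt(-7 - s/6))
(1552 + H(31, 14))/(-664 + R(1)) = (1552 + sqrt(-252 - 6*14)/6)/(-664 + 1) = (1552 + sqrt(-252 - 84)/6)/(-663) = (1552 + sqrt(-336)/6)*(-1/663) = (1552 + (4*I*sqrt(21))/6)*(-1/663) = (1552 + 2*I*sqrt(21)/3)*(-1/663) = -1552/663 - 2*I*sqrt(21)/1989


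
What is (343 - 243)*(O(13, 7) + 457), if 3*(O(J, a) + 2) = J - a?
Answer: 45700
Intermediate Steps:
O(J, a) = -2 - a/3 + J/3 (O(J, a) = -2 + (J - a)/3 = -2 + (-a/3 + J/3) = -2 - a/3 + J/3)
(343 - 243)*(O(13, 7) + 457) = (343 - 243)*((-2 - ⅓*7 + (⅓)*13) + 457) = 100*((-2 - 7/3 + 13/3) + 457) = 100*(0 + 457) = 100*457 = 45700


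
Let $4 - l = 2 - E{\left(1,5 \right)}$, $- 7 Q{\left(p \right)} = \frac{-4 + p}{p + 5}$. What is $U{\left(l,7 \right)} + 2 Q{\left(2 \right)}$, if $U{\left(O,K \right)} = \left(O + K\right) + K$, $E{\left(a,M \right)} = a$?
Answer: $\frac{837}{49} \approx 17.082$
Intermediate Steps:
$Q{\left(p \right)} = - \frac{-4 + p}{7 \left(5 + p\right)}$ ($Q{\left(p \right)} = - \frac{\left(-4 + p\right) \frac{1}{p + 5}}{7} = - \frac{\left(-4 + p\right) \frac{1}{5 + p}}{7} = - \frac{\frac{1}{5 + p} \left(-4 + p\right)}{7} = - \frac{-4 + p}{7 \left(5 + p\right)}$)
$l = 3$ ($l = 4 - \left(2 - 1\right) = 4 - 1 = 3$)
$U{\left(O,K \right)} = O + 2 K$ ($U{\left(O,K \right)} = \left(K + O\right) + K = O + 2 K$)
$U{\left(l,7 \right)} + 2 Q{\left(2 \right)} = \left(3 + 2 \cdot 7\right) + 2 \frac{4 - 2}{7 \left(5 + 2\right)} = \left(3 + 14\right) + 2 \frac{4 - 2}{7 \cdot 7} = 17 + 2 \cdot \frac{1}{7} \cdot \frac{1}{7} \cdot 2 = 17 + 2 \cdot \frac{2}{49} = 17 + \frac{4}{49} = \frac{837}{49}$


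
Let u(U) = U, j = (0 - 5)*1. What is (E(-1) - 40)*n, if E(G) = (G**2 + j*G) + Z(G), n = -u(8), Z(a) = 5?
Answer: 232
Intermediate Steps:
j = -5 (j = -5*1 = -5)
n = -8 (n = -1*8 = -8)
E(G) = 5 + G**2 - 5*G (E(G) = (G**2 - 5*G) + 5 = 5 + G**2 - 5*G)
(E(-1) - 40)*n = ((5 + (-1)**2 - 5*(-1)) - 40)*(-8) = ((5 + 1 + 5) - 40)*(-8) = (11 - 40)*(-8) = -29*(-8) = 232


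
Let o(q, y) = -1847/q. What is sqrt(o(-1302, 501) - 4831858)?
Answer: I*sqrt(8190982604238)/1302 ≈ 2198.1*I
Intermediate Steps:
sqrt(o(-1302, 501) - 4831858) = sqrt(-1847/(-1302) - 4831858) = sqrt(-1847*(-1/1302) - 4831858) = sqrt(1847/1302 - 4831858) = sqrt(-6291077269/1302) = I*sqrt(8190982604238)/1302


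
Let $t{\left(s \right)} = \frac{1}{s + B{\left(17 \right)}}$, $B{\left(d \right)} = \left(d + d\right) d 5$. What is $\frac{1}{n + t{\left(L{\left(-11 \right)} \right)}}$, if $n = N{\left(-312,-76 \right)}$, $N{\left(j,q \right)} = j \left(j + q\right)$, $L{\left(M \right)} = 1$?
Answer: $\frac{2891}{349972897} \approx 8.2606 \cdot 10^{-6}$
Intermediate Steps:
$B{\left(d \right)} = 10 d^{2}$ ($B{\left(d \right)} = 2 d d 5 = 2 d^{2} \cdot 5 = 10 d^{2}$)
$n = 121056$ ($n = - 312 \left(-312 - 76\right) = \left(-312\right) \left(-388\right) = 121056$)
$t{\left(s \right)} = \frac{1}{2890 + s}$ ($t{\left(s \right)} = \frac{1}{s + 10 \cdot 17^{2}} = \frac{1}{s + 10 \cdot 289} = \frac{1}{s + 2890} = \frac{1}{2890 + s}$)
$\frac{1}{n + t{\left(L{\left(-11 \right)} \right)}} = \frac{1}{121056 + \frac{1}{2890 + 1}} = \frac{1}{121056 + \frac{1}{2891}} = \frac{1}{\frac{349972897}{2891}} = \frac{2891}{349972897}$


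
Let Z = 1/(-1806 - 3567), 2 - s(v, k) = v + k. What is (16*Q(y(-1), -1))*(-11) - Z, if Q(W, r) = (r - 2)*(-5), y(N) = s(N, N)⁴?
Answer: -14184719/5373 ≈ -2640.0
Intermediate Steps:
s(v, k) = 2 - k - v (s(v, k) = 2 - (v + k) = 2 - (k + v) = 2 + (-k - v) = 2 - k - v)
y(N) = (2 - 2*N)⁴ (y(N) = (2 - N - N)⁴ = (2 - 2*N)⁴)
Q(W, r) = 10 - 5*r (Q(W, r) = (-2 + r)*(-5) = 10 - 5*r)
Z = -1/5373 (Z = 1/(-5373) = -1/5373 ≈ -0.00018612)
(16*Q(y(-1), -1))*(-11) - Z = (16*(10 - 5*(-1)))*(-11) - 1*(-1/5373) = (16*(10 + 5))*(-11) + 1/5373 = (16*15)*(-11) + 1/5373 = 240*(-11) + 1/5373 = -2640 + 1/5373 = -14184719/5373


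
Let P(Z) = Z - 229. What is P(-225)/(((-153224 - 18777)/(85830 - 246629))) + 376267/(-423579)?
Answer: -30987148448201/72856011579 ≈ -425.32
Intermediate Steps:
P(Z) = -229 + Z
P(-225)/(((-153224 - 18777)/(85830 - 246629))) + 376267/(-423579) = (-229 - 225)/(((-153224 - 18777)/(85830 - 246629))) + 376267/(-423579) = -454/((-172001/(-160799))) + 376267*(-1/423579) = -454/((-172001*(-1/160799))) - 376267/423579 = -454/172001/160799 - 376267/423579 = -454*160799/172001 - 376267/423579 = -73002746/172001 - 376267/423579 = -30987148448201/72856011579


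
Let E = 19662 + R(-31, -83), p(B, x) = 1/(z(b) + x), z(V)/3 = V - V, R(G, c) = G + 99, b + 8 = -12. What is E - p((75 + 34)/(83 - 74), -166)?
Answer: 3275181/166 ≈ 19730.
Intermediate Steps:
b = -20 (b = -8 - 12 = -20)
R(G, c) = 99 + G
z(V) = 0 (z(V) = 3*(V - V) = 3*0 = 0)
p(B, x) = 1/x (p(B, x) = 1/(0 + x) = 1/x)
E = 19730 (E = 19662 + (99 - 31) = 19662 + 68 = 19730)
E - p((75 + 34)/(83 - 74), -166) = 19730 - 1/(-166) = 19730 - 1*(-1/166) = 19730 + 1/166 = 3275181/166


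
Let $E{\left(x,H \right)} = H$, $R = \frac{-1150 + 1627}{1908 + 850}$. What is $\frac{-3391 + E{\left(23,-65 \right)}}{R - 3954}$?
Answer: $\frac{3177216}{3634885} \approx 0.87409$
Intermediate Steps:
$R = \frac{477}{2758} \approx 0.17295$
$\frac{-3391 + E{\left(23,-65 \right)}}{R - 3954} = \frac{-3391 - 65}{\frac{477}{2758} - 3954} = - \frac{3456}{\frac{477}{2758} - 3954} = - \frac{3456}{- \frac{10904655}{2758}} = \left(-3456\right) \left(- \frac{2758}{10904655}\right) = \frac{3177216}{3634885}$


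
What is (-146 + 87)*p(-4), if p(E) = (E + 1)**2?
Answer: -531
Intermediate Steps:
p(E) = (1 + E)**2
(-146 + 87)*p(-4) = (-146 + 87)*(1 - 4)**2 = -59*(-3)**2 = -59*9 = -531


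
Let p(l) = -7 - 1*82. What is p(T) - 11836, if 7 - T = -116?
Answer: -11925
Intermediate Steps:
T = 123 (T = 7 - 1*(-116) = 7 + 116 = 123)
p(l) = -89 (p(l) = -7 - 82 = -89)
p(T) - 11836 = -89 - 11836 = -11925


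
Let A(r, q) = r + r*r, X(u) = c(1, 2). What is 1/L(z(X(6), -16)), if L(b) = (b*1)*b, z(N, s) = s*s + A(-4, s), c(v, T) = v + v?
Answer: 1/71824 ≈ 1.3923e-5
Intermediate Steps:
c(v, T) = 2*v
X(u) = 2 (X(u) = 2*1 = 2)
A(r, q) = r + r²
z(N, s) = 12 + s² (z(N, s) = s*s - 4*(1 - 4) = s² - 4*(-3) = s² + 12 = 12 + s²)
L(b) = b² (L(b) = b*b = b²)
1/L(z(X(6), -16)) = 1/((12 + (-16)²)²) = 1/((12 + 256)²) = 1/(268²) = 1/71824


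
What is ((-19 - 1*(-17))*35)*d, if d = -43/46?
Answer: 1505/23 ≈ 65.435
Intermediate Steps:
d = -43/46 (d = -43*1/46 = -43/46 ≈ -0.93478)
((-19 - 1*(-17))*35)*d = ((-19 - 1*(-17))*35)*(-43/46) = ((-19 + 17)*35)*(-43/46) = -2*35*(-43/46) = -70*(-43/46) = 1505/23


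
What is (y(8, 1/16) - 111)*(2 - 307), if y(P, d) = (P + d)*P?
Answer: 28365/2 ≈ 14183.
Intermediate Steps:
y(P, d) = P*(P + d)
(y(8, 1/16) - 111)*(2 - 307) = (8*(8 + 1/16) - 111)*(2 - 307) = (8*(8 + 1/16) - 111)*(-305) = (8*(129/16) - 111)*(-305) = (129/2 - 111)*(-305) = -93/2*(-305) = 28365/2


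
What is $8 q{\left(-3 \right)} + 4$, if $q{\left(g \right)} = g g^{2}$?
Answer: $-212$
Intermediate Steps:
$q{\left(g \right)} = g^{3}$
$8 q{\left(-3 \right)} + 4 = 8 \left(-3\right)^{3} + 4 = 8 \left(-27\right) + 4 = -216 + 4 = -212$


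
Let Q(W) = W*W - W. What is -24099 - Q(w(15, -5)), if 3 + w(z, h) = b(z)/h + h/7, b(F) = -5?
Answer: -1181345/49 ≈ -24109.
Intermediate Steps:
w(z, h) = -3 - 5/h + h/7 (w(z, h) = -3 + (-5/h + h/7) = -3 - 5/h + h/7)
Q(W) = W**2 - W
-24099 - Q(w(15, -5)) = -24099 - (-3 - 5/(-5) + (1/7)*(-5))*(-1 + (-3 - 5/(-5) + (1/7)*(-5))) = -24099 - (-3 - 5*(-1/5) - 5/7)*(-1 + (-3 - 5*(-1/5) - 5/7)) = -24099 - (-3 + 1 - 5/7)*(-1 + (-3 + 1 - 5/7)) = -24099 - (-19)*(-1 - 19/7)/7 = -24099 - (-19)*(-26)/(7*7) = -24099 - 1*494/49 = -24099 - 494/49 = -1181345/49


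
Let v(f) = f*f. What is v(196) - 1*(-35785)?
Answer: 74201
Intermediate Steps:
v(f) = f**2
v(196) - 1*(-35785) = 196**2 - 1*(-35785) = 38416 + 35785 = 74201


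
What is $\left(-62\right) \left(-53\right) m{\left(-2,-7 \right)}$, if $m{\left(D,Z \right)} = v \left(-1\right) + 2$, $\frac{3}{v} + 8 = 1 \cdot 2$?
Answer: $8215$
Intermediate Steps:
$v = - \frac{1}{2}$ ($v = \frac{3}{-8 + 1 \cdot 2} = \frac{3}{-8 + 2} = \frac{3}{-6} = 3 \left(- \frac{1}{6}\right) = - \frac{1}{2} \approx -0.5$)
$m{\left(D,Z \right)} = \frac{5}{2}$ ($m{\left(D,Z \right)} = \left(- \frac{1}{2}\right) \left(-1\right) + 2 = \frac{1}{2} + 2 = \frac{5}{2}$)
$\left(-62\right) \left(-53\right) m{\left(-2,-7 \right)} = \left(-62\right) \left(-53\right) \frac{5}{2} = 3286 \cdot \frac{5}{2} = 8215$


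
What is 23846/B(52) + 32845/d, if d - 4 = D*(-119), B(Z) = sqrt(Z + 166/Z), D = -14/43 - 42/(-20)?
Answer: -14123350/89077 + 23846*sqrt(37310)/1435 ≈ 3051.2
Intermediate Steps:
D = 763/430 (D = -14*1/43 - 42*(-1/20) = -14/43 + 21/10 = 763/430 ≈ 1.7744)
d = -89077/430 (d = 4 + (763/430)*(-119) = 4 - 90797/430 = -89077/430 ≈ -207.16)
23846/B(52) + 32845/d = 23846/(sqrt(52 + 166/52)) + 32845/(-89077/430) = 23846/(sqrt(52 + 166*(1/52))) + 32845*(-430/89077) = 23846/(sqrt(52 + 83/26)) - 14123350/89077 = 23846/(sqrt(1435/26)) - 14123350/89077 = 23846/((sqrt(37310)/26)) - 14123350/89077 = 23846*(sqrt(37310)/1435) - 14123350/89077 = 23846*sqrt(37310)/1435 - 14123350/89077 = -14123350/89077 + 23846*sqrt(37310)/1435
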